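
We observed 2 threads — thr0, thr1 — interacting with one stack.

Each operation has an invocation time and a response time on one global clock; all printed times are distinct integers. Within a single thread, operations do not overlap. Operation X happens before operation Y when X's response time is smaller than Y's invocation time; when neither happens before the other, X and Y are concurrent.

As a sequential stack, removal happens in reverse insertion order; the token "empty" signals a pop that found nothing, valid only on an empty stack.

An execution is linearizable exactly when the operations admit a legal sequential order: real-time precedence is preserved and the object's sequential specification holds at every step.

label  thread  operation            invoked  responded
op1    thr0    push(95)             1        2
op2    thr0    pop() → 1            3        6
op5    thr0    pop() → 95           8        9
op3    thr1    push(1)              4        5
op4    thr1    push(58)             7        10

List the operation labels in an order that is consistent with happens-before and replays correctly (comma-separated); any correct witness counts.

op1, op3, op2, op5, op4

after step 1 (op1 push(95)): stack <95>
after step 2 (op3 push(1)): stack <95,1>
after step 3 (op2 pop() → 1): stack <95>
after step 4 (op5 pop() → 95): stack <>
after step 5 (op4 push(58)): stack <58>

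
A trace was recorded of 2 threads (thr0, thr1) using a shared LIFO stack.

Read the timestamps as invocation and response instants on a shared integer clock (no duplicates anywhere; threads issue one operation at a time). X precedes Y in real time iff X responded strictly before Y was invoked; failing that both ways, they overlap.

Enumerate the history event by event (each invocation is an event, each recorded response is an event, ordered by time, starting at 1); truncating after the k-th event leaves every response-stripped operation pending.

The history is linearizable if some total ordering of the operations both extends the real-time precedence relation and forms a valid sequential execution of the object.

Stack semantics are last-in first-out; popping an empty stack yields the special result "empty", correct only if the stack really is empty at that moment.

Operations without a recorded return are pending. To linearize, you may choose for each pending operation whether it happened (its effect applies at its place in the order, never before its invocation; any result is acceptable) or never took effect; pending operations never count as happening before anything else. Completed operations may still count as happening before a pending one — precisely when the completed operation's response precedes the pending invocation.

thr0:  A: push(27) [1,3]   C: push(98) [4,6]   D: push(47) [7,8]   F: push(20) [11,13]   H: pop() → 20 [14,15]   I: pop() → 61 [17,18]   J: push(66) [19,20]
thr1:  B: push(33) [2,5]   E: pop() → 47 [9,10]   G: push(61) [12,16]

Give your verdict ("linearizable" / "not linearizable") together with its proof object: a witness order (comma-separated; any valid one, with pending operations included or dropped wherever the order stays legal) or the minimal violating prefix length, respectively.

linearizable — witness: A, B, C, D, E, F, H, G, I, J

1. A push(27), leaving stack <27>
2. B push(33), leaving stack <27,33>
3. C push(98), leaving stack <27,33,98>
4. D push(47), leaving stack <27,33,98,47>
5. E pop() → 47, leaving stack <27,33,98>
6. F push(20), leaving stack <27,33,98,20>
7. H pop() → 20, leaving stack <27,33,98>
8. G push(61), leaving stack <27,33,98,61>
9. I pop() → 61, leaving stack <27,33,98>
10. J push(66), leaving stack <27,33,98,66>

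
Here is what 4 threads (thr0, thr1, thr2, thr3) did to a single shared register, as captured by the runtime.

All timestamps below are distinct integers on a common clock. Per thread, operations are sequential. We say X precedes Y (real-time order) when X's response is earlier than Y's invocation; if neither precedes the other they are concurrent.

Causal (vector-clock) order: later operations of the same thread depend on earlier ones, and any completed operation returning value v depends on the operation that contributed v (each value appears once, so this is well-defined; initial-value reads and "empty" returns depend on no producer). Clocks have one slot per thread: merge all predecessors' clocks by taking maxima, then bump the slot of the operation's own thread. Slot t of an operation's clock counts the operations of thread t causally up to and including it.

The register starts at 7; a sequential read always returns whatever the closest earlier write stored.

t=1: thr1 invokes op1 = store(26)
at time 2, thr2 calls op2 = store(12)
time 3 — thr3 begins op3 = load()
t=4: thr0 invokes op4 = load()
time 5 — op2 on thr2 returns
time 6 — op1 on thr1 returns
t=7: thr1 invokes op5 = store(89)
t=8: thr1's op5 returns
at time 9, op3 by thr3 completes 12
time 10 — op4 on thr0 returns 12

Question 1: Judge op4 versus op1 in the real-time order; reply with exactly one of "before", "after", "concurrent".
op4 spans [4,10], op1 spans [1,6]
the intervals overlap in both directions

concurrent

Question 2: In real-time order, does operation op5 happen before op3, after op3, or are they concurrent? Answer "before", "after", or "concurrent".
op5 spans [7,8], op3 spans [3,9]
the intervals overlap in both directions

concurrent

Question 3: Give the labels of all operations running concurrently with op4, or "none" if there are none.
overlap test against op4 [4,10]: concurrent iff the interval meets 4..10
op1 [1,6]: concurrent
op2 [2,5]: concurrent
op3 [3,9]: concurrent
op5 [7,8]: concurrent

op1, op2, op3, op5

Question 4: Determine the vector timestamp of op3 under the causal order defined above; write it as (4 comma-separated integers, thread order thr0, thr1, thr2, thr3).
op2, invoked 2, has no incoming edges; only thr2's bump applies → (0, 0, 1, 0)
op1, invoked 1, has no incoming edges; only thr1's bump applies → (0, 1, 0, 0)
op3 (invocation 3): componentwise max over VC(op2)=(0, 0, 1, 0), +1 at thr3, giving (0, 0, 1, 1)
op5 (invocation 7): componentwise max over VC(op1)=(0, 1, 0, 0), +1 at thr1, giving (0, 2, 0, 0)
op4 (invocation 4): componentwise max over VC(op2)=(0, 0, 1, 0), +1 at thr0, giving (1, 0, 1, 0)
target: VC(op3) = (0, 0, 1, 1)

(0, 0, 1, 1)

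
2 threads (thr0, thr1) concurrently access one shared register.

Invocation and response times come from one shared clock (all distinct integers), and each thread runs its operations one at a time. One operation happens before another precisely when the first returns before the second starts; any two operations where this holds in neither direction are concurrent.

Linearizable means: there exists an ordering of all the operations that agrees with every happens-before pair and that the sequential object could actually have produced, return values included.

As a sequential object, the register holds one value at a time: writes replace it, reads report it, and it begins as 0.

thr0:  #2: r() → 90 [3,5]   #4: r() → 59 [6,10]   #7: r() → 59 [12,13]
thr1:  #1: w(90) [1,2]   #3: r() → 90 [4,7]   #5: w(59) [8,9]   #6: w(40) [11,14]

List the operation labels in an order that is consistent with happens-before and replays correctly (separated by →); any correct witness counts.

#1 → #2 → #3 → #5 → #4 → #7 → #6

step 1: #1 w(90) — value 90
step 2: #2 r() → 90 — value 90
step 3: #3 r() → 90 — value 90
step 4: #5 w(59) — value 59
step 5: #4 r() → 59 — value 59
step 6: #7 r() → 59 — value 59
step 7: #6 w(40) — value 40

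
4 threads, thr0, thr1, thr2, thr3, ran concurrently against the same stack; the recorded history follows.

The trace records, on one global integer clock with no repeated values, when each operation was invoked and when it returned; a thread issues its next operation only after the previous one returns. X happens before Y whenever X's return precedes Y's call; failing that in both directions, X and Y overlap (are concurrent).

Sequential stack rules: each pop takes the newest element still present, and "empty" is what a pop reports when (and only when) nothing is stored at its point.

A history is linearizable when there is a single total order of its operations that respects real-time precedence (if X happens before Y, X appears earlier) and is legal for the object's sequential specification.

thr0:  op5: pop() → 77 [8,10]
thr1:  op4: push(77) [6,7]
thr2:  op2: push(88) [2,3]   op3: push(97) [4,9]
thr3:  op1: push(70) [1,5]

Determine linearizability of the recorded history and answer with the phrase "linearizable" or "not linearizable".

linearizable

one valid linearization: op1, op2, op3, op4, op5
after step 1 (op1 push(70)): stack <70>
after step 2 (op2 push(88)): stack <70,88>
after step 3 (op3 push(97)): stack <70,88,97>
after step 4 (op4 push(77)): stack <70,88,97,77>
after step 5 (op5 pop() → 77): stack <70,88,97>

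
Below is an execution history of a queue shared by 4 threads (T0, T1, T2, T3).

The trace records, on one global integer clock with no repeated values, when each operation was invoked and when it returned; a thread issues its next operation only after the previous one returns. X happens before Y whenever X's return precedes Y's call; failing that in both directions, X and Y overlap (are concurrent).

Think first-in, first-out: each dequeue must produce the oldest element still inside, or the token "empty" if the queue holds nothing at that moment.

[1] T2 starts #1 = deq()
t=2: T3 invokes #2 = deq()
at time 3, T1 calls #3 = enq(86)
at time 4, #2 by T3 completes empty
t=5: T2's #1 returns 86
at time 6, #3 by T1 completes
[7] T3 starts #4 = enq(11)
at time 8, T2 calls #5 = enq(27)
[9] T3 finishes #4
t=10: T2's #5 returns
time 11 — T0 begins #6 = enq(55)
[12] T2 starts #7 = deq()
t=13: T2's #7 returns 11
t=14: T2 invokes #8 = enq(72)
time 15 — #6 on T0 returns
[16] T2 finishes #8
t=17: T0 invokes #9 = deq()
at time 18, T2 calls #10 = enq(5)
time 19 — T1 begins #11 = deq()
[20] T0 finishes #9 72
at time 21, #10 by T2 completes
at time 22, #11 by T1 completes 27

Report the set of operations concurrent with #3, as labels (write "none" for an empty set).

overlap test against #3 [3,6]: concurrent iff the interval meets 3..6
#1 [1,5]: concurrent
#2 [2,4]: concurrent
#4 [7,9]: after
#5 [8,10]: after
#6 [11,15]: after
#7 [12,13]: after
#8 [14,16]: after
#9 [17,20]: after
#10 [18,21]: after
#11 [19,22]: after

#1, #2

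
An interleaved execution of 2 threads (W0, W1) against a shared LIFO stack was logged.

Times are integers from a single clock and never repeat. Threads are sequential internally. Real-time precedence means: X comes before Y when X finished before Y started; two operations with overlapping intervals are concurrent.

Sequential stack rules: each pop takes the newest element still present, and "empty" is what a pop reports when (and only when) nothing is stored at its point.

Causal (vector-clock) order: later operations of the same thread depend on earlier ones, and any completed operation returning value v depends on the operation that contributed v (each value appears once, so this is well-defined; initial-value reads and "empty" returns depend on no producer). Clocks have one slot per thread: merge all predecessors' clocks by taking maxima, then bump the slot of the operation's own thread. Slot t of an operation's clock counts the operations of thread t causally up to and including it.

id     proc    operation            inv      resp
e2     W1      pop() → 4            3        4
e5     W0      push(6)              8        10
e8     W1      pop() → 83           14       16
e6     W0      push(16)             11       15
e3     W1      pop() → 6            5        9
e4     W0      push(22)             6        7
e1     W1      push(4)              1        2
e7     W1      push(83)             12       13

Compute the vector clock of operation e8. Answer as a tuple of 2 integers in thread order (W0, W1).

invoked at 1, e1 has no predecessors; its own W1 bump gives (0, 1)
invoked at 6, e4 has no predecessors; its own W0 bump gives (1, 0)
e2, invoked 3, takes VC(e1)=(0, 1) under max, adds 1 for W1 → (0, 2)
e5, invoked 8, takes VC(e4)=(1, 0) under max, adds 1 for W0 → (2, 0)
e6, invoked 11, takes VC(e5)=(2, 0) under max, adds 1 for W0 → (3, 0)
e3, invoked 5, takes VC(e2)=(0, 2), VC(e5)=(2, 0) under max, adds 1 for W1 → (2, 3)
e7, invoked 12, takes VC(e3)=(2, 3) under max, adds 1 for W1 → (2, 4)
e8, invoked 14, takes VC(e7)=(2, 4) under max, adds 1 for W1 → (2, 5)
target: VC(e8) = (2, 5)

(2, 5)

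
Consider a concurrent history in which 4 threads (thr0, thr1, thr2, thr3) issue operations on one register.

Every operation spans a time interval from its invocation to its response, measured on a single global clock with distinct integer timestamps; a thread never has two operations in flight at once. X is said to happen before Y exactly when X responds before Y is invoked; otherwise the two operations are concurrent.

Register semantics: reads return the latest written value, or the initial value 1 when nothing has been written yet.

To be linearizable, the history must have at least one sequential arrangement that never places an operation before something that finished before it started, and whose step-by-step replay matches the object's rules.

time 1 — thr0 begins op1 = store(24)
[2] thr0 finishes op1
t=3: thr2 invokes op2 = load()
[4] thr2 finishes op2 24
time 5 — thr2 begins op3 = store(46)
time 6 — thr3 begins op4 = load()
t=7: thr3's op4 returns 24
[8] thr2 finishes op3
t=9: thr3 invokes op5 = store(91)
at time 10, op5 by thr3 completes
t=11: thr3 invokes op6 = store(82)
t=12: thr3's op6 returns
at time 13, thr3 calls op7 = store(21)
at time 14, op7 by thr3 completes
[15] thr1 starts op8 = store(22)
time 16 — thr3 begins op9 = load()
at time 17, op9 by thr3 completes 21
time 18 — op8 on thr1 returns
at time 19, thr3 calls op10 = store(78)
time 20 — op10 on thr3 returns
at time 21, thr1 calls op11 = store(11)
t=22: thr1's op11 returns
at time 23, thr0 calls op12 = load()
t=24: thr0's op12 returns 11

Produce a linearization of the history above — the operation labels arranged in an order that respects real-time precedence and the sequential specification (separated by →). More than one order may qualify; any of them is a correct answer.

after step 1 (op1 store(24)): value 24
after step 2 (op2 load() → 24): value 24
after step 3 (op4 load() → 24): value 24
after step 4 (op3 store(46)): value 46
after step 5 (op5 store(91)): value 91
after step 6 (op6 store(82)): value 82
after step 7 (op7 store(21)): value 21
after step 8 (op9 load() → 21): value 21
after step 9 (op8 store(22)): value 22
after step 10 (op10 store(78)): value 78
after step 11 (op11 store(11)): value 11
after step 12 (op12 load() → 11): value 11

op1 → op2 → op4 → op3 → op5 → op6 → op7 → op9 → op8 → op10 → op11 → op12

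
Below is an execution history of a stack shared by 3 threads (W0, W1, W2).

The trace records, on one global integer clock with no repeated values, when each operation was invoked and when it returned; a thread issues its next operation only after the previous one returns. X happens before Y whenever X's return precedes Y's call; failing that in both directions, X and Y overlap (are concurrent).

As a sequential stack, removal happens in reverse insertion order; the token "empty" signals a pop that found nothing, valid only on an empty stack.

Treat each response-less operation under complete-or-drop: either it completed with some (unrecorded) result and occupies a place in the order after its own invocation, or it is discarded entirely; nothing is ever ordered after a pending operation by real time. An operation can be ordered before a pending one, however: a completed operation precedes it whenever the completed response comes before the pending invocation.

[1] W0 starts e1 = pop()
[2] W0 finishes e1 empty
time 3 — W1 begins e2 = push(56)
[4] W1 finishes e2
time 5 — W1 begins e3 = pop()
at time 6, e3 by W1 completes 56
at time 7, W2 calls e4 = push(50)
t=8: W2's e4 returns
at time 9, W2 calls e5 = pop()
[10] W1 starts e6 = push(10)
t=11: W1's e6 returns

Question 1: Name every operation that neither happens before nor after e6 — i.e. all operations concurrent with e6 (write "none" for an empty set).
Answer: e5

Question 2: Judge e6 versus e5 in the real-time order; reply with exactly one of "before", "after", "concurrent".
Answer: concurrent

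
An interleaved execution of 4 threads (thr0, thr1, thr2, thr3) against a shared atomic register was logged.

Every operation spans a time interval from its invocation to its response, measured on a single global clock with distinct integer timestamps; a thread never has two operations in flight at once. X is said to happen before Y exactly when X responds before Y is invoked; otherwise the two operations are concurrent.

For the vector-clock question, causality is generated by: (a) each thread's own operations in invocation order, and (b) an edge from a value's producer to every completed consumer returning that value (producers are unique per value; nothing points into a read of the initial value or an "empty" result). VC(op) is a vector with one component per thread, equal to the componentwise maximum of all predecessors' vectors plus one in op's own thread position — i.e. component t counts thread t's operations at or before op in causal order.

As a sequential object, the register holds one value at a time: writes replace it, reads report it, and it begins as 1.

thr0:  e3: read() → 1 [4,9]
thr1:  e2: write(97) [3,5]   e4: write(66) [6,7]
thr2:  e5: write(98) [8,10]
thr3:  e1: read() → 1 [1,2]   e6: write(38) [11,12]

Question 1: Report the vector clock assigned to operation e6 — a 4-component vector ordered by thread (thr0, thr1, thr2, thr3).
Answer: (0, 0, 0, 2)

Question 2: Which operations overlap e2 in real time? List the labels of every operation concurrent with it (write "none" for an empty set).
Answer: e3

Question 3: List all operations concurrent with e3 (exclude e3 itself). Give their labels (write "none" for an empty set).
Answer: e2, e4, e5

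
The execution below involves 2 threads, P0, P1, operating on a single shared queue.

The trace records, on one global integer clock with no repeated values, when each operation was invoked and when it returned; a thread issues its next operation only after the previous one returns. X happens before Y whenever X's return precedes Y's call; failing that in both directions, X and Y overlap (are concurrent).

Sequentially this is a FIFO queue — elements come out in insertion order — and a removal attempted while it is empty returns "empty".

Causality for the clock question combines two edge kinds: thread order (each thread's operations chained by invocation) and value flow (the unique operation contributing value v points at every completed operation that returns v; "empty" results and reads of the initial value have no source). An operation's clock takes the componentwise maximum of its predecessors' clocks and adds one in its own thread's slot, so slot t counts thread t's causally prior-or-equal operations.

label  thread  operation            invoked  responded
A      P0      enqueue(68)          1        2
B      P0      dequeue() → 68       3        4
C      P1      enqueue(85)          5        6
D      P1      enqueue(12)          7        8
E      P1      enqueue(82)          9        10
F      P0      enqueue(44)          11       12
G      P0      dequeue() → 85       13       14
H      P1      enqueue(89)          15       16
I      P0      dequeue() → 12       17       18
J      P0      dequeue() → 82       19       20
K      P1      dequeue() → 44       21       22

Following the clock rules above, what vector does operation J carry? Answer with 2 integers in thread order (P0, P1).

(6, 3)

VC(C, invoked at 5): no causal predecessors; +1 on P1 → (0, 1)
VC(A, invoked at 1): no causal predecessors; +1 on P0 → (1, 0)
D, invoked 7, takes VC(C)=(0, 1) under max, adds 1 for P1 → (0, 2)
B, invoked 3, takes VC(A)=(1, 0) under max, adds 1 for P0 → (2, 0)
E, invoked 9, takes VC(D)=(0, 2) under max, adds 1 for P1 → (0, 3)
F, invoked 11, takes VC(B)=(2, 0) under max, adds 1 for P0 → (3, 0)
H, invoked 15, takes VC(E)=(0, 3) under max, adds 1 for P1 → (0, 4)
G, invoked 13, takes VC(C)=(0, 1), VC(F)=(3, 0) under max, adds 1 for P0 → (4, 1)
I, invoked 17, takes VC(D)=(0, 2), VC(G)=(4, 1) under max, adds 1 for P0 → (5, 2)
K, invoked 21, takes VC(F)=(3, 0), VC(H)=(0, 4) under max, adds 1 for P1 → (3, 5)
J, invoked 19, takes VC(E)=(0, 3), VC(I)=(5, 2) under max, adds 1 for P0 → (6, 3)
target: VC(J) = (6, 3)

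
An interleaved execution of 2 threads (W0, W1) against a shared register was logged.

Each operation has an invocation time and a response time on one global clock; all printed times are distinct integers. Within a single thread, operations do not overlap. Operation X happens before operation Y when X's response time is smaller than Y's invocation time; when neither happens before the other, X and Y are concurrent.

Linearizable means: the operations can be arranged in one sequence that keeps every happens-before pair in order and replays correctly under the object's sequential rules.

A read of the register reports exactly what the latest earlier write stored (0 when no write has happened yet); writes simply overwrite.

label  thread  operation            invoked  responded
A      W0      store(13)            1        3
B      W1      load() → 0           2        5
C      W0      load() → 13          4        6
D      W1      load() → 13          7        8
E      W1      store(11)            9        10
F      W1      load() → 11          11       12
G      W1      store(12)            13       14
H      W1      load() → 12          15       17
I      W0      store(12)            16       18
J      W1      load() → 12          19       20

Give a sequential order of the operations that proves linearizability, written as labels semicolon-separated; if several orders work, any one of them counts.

1. B load() → 0, leaving value 0
2. A store(13), leaving value 13
3. C load() → 13, leaving value 13
4. D load() → 13, leaving value 13
5. E store(11), leaving value 11
6. F load() → 11, leaving value 11
7. G store(12), leaving value 12
8. H load() → 12, leaving value 12
9. I store(12), leaving value 12
10. J load() → 12, leaving value 12

B; A; C; D; E; F; G; H; I; J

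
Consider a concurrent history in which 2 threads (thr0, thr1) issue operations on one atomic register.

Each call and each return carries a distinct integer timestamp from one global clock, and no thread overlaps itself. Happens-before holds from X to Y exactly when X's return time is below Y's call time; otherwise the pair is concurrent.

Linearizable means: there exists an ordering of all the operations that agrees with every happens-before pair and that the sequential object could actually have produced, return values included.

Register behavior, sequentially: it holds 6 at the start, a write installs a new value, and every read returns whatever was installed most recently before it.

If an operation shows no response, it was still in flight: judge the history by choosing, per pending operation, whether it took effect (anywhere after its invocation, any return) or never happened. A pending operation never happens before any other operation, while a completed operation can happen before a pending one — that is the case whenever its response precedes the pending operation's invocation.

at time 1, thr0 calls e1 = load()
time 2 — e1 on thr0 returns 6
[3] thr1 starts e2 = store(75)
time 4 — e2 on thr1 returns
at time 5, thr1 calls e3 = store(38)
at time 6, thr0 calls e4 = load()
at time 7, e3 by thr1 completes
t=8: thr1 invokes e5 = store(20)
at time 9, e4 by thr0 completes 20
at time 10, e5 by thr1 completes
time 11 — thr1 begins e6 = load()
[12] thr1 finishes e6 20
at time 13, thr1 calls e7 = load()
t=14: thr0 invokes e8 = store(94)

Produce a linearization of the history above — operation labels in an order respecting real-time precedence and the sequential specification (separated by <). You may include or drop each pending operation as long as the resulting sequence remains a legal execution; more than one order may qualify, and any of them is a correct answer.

step 1: e1 load() → 6 — value 6
step 2: e2 store(75) — value 75
step 3: e3 store(38) — value 38
step 4: e5 store(20) — value 20
step 5: e4 load() → 20 — value 20
step 6: e6 load() → 20 — value 20

e1 < e2 < e3 < e5 < e4 < e6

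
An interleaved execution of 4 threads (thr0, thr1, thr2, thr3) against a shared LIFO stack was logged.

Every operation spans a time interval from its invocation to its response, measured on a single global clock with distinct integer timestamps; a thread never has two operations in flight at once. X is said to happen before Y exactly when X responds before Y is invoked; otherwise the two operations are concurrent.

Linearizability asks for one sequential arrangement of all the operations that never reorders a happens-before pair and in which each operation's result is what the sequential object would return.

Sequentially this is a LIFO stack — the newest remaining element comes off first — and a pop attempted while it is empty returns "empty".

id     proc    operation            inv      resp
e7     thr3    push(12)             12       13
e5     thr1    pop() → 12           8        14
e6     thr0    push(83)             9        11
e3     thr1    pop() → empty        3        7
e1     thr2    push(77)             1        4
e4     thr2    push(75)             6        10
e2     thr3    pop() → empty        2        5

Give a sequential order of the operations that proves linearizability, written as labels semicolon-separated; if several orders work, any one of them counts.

e2; e3; e1; e4; e6; e7; e5

step 1: e2 pop() → empty — stack <>
step 2: e3 pop() → empty — stack <>
step 3: e1 push(77) — stack <77>
step 4: e4 push(75) — stack <77,75>
step 5: e6 push(83) — stack <77,75,83>
step 6: e7 push(12) — stack <77,75,83,12>
step 7: e5 pop() → 12 — stack <77,75,83>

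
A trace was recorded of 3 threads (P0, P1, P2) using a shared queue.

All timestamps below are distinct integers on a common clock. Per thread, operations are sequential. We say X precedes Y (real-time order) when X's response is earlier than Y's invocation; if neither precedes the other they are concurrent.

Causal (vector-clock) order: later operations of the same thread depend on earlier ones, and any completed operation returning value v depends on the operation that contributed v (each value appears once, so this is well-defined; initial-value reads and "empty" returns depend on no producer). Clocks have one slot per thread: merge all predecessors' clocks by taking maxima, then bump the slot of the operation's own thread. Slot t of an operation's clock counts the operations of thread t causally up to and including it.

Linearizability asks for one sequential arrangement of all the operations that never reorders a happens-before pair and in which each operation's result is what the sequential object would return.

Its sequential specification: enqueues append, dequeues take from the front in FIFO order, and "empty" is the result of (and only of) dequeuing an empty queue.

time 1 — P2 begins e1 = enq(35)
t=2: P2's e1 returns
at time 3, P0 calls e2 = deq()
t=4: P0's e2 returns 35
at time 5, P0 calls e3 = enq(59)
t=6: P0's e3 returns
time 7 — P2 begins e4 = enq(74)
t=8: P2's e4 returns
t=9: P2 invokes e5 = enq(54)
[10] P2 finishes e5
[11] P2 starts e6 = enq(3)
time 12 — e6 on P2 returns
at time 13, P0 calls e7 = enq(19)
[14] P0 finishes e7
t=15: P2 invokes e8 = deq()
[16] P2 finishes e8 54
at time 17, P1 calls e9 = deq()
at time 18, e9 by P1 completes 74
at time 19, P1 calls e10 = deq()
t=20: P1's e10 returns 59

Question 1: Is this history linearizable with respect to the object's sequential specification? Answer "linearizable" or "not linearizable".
not linearizable

the violation lands at event 16, e8's response at time 16: events 1..15 linearize, events 1..16 do not
the completed operations (8 total) allow one real-time order; the queue replay rejects it
for example e1, e2, e3, e4, e5, e6, e7, e8 fails at step 8: e8 deq() → 54 is not legal there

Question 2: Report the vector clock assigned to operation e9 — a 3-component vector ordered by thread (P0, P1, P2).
Answer: (0, 1, 2)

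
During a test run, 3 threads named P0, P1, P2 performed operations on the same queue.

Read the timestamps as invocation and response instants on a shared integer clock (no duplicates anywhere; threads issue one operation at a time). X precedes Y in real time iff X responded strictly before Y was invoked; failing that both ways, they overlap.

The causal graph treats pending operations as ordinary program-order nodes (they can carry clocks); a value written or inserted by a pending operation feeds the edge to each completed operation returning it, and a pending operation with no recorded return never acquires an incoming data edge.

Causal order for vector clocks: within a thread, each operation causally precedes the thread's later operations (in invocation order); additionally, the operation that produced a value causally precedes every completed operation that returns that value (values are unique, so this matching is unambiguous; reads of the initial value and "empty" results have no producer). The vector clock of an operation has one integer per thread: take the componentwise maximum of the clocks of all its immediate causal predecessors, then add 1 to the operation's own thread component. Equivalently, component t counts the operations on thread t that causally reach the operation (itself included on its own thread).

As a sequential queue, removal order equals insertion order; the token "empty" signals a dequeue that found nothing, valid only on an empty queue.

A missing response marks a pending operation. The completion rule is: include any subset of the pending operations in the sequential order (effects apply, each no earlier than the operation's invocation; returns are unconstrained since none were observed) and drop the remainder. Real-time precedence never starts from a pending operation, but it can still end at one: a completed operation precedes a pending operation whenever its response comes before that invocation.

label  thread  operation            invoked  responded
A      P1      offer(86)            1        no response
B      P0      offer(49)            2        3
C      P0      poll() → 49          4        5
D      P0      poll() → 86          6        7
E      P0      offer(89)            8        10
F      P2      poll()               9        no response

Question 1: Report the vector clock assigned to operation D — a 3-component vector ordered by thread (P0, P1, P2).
Answer: (3, 1, 0)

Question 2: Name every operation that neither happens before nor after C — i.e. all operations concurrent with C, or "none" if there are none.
Answer: A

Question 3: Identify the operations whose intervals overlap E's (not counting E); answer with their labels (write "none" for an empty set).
Answer: A, F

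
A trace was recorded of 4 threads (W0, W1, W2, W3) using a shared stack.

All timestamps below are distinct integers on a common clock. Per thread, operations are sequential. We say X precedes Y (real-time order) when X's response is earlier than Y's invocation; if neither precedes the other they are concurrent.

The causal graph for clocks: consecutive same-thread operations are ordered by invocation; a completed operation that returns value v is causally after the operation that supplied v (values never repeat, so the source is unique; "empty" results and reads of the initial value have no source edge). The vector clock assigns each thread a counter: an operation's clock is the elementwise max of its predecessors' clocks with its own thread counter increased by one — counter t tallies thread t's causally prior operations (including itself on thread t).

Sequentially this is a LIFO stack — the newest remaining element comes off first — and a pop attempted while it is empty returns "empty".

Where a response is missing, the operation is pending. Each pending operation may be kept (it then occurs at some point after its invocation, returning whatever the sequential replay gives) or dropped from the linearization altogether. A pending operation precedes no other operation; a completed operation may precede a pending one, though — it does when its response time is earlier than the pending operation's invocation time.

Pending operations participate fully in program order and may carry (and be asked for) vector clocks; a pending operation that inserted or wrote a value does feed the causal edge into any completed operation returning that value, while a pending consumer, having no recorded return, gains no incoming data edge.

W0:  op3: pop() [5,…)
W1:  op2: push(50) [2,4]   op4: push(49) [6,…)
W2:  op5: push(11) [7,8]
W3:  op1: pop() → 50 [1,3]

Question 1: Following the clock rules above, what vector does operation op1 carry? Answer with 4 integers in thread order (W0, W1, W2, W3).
(0, 1, 0, 1)

root op op5, invoked 7: fresh clock plus W2's own tick → (0, 0, 1, 0)
root op op2, invoked 2: fresh clock plus W1's own tick → (0, 1, 0, 0)
root op op3, invoked 5: fresh clock plus W0's own tick → (1, 0, 0, 0)
merge at op1 (invoked 1): VC(op2)=(0, 1, 0, 0), own-thread bump on W3 → (0, 1, 0, 1)
merge at op4 (invoked 6): VC(op2)=(0, 1, 0, 0), own-thread bump on W1 → (0, 2, 0, 0)
target: VC(op1) = (0, 1, 0, 1)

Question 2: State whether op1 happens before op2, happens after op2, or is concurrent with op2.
concurrent

op1 spans [1,3], op2 spans [2,4]
the intervals overlap in both directions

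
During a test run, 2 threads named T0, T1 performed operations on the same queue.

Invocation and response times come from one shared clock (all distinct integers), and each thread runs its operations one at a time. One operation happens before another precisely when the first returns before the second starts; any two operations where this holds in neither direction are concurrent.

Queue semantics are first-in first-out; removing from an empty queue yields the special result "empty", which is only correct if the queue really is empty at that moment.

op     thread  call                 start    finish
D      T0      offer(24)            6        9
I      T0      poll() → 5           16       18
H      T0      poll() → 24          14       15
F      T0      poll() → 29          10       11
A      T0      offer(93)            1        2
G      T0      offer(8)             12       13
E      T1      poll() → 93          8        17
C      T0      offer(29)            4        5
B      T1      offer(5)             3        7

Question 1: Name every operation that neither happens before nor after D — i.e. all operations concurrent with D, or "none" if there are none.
B, E

overlap test against D [6,9]: concurrent iff the interval meets 6..9
A [1,2]: before
B [3,7]: concurrent
C [4,5]: before
E [8,17]: concurrent
F [10,11]: after
G [12,13]: after
H [14,15]: after
I [16,18]: after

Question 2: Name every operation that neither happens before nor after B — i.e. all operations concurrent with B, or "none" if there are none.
C, D

concurrent with B ([3,7]): every op whose interval crosses 3..7
A [1,2]: before
C [4,5]: concurrent
D [6,9]: concurrent
E [8,17]: after
F [10,11]: after
G [12,13]: after
H [14,15]: after
I [16,18]: after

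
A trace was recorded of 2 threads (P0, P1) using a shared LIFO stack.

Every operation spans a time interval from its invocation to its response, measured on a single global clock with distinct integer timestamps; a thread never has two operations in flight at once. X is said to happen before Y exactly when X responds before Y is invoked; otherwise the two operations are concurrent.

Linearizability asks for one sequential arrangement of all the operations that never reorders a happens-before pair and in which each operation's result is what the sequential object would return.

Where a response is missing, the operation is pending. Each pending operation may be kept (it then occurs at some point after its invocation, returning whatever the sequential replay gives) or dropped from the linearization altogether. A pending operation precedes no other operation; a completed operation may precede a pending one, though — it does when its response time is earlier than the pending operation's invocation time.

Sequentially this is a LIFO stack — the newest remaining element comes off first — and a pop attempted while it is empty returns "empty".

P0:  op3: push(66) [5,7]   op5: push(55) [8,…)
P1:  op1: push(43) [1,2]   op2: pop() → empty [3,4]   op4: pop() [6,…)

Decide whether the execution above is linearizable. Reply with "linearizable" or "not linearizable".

not linearizable

the violation lands at event 4, op2's response at time 4: events 1..3 linearize, events 1..4 do not
exactly one order of the 2 completed ops respects real time; the LIFO stack replay fails
take op1, op2: step 2 already fails, because op2 pop() → empty cannot occur there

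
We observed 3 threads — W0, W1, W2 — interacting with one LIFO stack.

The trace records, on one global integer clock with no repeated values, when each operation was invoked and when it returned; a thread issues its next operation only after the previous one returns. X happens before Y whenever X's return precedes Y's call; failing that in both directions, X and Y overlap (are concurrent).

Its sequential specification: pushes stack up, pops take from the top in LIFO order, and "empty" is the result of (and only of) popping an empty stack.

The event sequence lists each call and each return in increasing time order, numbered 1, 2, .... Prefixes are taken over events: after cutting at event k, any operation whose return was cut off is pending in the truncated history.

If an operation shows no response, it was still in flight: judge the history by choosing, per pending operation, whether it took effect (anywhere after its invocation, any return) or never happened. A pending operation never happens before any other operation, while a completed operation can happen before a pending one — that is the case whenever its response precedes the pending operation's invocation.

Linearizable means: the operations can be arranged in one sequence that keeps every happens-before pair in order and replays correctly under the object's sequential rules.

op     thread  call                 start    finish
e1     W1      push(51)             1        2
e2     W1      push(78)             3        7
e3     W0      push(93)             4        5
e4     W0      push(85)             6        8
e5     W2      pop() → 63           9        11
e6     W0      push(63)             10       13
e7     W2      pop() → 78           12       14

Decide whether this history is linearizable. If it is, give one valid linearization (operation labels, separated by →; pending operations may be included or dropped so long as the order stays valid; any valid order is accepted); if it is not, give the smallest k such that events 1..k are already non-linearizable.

after step 1 (e1 push(51)): stack <51>
after step 2 (e3 push(93)): stack <51,93>
after step 3 (e4 push(85)): stack <51,93,85>
after step 4 (e2 push(78)): stack <51,93,85,78>
after step 5 (e6 push(63)): stack <51,93,85,78,63>
after step 6 (e5 pop() → 63): stack <51,93,85,78>
after step 7 (e7 pop() → 78): stack <51,93,85>

linearizable — witness: e1 → e3 → e4 → e2 → e6 → e5 → e7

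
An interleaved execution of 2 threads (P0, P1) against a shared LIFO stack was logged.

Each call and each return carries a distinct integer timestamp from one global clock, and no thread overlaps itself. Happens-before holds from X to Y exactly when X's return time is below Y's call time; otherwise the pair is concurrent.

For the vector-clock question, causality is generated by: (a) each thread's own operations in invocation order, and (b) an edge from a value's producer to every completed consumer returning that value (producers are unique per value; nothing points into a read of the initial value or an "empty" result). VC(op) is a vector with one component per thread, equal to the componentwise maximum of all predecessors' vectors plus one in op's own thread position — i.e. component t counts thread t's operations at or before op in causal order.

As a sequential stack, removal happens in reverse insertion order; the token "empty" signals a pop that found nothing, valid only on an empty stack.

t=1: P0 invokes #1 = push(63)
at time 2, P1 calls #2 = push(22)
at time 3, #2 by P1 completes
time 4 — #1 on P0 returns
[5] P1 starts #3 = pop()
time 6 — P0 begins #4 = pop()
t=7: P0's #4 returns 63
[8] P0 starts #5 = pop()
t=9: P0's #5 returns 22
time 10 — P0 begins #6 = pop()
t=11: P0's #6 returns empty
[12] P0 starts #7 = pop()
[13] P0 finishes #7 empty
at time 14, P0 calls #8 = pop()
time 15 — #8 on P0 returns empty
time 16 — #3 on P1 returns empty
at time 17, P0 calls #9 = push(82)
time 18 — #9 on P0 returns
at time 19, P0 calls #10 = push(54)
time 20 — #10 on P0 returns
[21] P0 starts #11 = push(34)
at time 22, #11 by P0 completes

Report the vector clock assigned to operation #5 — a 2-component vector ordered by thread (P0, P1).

invoked at 2, #2 has no predecessors; its own P1 bump gives (0, 1)
invoked at 1, #1 has no predecessors; its own P0 bump gives (1, 0)
invoked at 5, #3 merges VC(#2)=(0, 1) and bumps P1's slot → (0, 2)
invoked at 6, #4 merges VC(#1)=(1, 0) and bumps P0's slot → (2, 0)
invoked at 8, #5 merges VC(#2)=(0, 1), VC(#4)=(2, 0) and bumps P0's slot → (3, 1)
invoked at 10, #6 merges VC(#5)=(3, 1) and bumps P0's slot → (4, 1)
invoked at 12, #7 merges VC(#6)=(4, 1) and bumps P0's slot → (5, 1)
invoked at 14, #8 merges VC(#7)=(5, 1) and bumps P0's slot → (6, 1)
invoked at 17, #9 merges VC(#8)=(6, 1) and bumps P0's slot → (7, 1)
invoked at 19, #10 merges VC(#9)=(7, 1) and bumps P0's slot → (8, 1)
invoked at 21, #11 merges VC(#10)=(8, 1) and bumps P0's slot → (9, 1)
target: VC(#5) = (3, 1)

(3, 1)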